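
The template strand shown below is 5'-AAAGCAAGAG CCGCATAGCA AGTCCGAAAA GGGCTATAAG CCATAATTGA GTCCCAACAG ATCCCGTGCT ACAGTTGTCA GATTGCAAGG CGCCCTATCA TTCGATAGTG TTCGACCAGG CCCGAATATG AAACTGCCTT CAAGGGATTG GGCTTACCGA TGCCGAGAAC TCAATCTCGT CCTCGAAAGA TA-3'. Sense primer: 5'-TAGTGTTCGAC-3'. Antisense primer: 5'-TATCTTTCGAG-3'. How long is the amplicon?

The forward primer matches the template at positions 106–116.
The reverse primer's reverse complement is CTCGAAAGATA, which matches the template at positions 182–192.
The product runs from position 106 to position 192, so its length is 192 − 106 + 1 = 87 bp.

87 bp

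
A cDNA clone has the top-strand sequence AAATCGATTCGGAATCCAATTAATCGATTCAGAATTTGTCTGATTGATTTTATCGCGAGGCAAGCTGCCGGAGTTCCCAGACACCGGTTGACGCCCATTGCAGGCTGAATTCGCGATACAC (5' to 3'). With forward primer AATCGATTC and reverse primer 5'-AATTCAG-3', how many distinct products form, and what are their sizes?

Two products: 110 bp, 90 bp

The forward primer AATCGATTC matches the top strand at positions 2–10, 22–30.
The reverse primer's reverse complement is CTGAATT, matching at positions 105–111.
Each forward site pairs with the reverse site to give a product ending at position 111: sizes 110, 90 bp.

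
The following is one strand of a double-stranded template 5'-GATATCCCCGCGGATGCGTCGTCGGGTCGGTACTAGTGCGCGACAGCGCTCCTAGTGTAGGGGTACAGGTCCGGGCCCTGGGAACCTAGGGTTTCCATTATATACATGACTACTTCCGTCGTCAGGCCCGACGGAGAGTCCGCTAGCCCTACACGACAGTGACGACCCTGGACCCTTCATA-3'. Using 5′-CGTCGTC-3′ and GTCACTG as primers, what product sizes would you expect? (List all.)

147 bp, 47 bp

The forward primer CGTCGTC matches the top strand at positions 17–23, 117–123.
The reverse primer's reverse complement is CAGTGAC, matching at positions 157–163.
Each forward site pairs with the reverse site to give a product ending at position 163: sizes 147, 47 bp.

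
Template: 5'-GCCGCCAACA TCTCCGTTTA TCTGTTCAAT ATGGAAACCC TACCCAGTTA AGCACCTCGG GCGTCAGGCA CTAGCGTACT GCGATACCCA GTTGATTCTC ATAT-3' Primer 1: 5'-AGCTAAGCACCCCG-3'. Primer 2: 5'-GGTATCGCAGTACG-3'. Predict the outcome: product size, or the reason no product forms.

No product — primer 1 has no binding site in the template.

Primer 1 (AGCTAAGCACCCCG) does not match the top strand, and its reverse complement CGGGGTGCTTAGCT does not match either.
With no annealing site for primer 1, no amplification occurs.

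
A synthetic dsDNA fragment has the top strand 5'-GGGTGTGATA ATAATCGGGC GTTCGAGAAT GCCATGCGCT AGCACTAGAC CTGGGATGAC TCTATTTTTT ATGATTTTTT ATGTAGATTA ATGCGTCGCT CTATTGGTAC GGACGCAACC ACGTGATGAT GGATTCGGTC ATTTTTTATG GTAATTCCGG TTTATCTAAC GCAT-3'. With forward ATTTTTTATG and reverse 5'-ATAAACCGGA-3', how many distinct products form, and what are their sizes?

The forward primer ATTTTTTATG matches the top strand at positions 64–73, 74–83, 141–150.
The reverse primer's reverse complement is TCCGGTTTAT, matching at positions 156–165.
Each forward site pairs with the reverse site to give a product ending at position 165: sizes 102, 92, 25 bp.

Three products: 102 bp, 92 bp, 25 bp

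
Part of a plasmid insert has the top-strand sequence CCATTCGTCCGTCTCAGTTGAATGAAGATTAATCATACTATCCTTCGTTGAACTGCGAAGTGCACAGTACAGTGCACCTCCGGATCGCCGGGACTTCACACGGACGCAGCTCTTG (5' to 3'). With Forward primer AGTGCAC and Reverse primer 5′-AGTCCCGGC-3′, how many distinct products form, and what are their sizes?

Two products: 37 bp, 25 bp

The forward primer AGTGCAC matches the top strand at positions 59–65, 71–77.
The reverse primer's reverse complement is GCCGGGACT, matching at positions 87–95.
Each forward site pairs with the reverse site to give a product ending at position 95: sizes 37, 25 bp.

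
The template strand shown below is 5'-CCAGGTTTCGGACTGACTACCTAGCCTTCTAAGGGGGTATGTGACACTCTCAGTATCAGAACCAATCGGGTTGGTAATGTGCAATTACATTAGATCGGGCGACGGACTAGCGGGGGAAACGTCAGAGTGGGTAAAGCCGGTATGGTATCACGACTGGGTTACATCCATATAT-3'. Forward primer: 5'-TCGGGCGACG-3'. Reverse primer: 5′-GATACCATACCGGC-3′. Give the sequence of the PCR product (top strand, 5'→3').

The forward primer matches the template at positions 95–104.
Taking the reverse complement of GATACCATACCGGC gives GCCGGTATGGTATC, found at positions 136–149 on the template; the primer anneals here to the top strand with its 3' end pointing upstream.
The product is the template from position 95 through 149 (55 bp).

5'-TCGGGCGACGGACTAGCGGGGGAAACGTCAGAGTGGGTAAAGCCGGTATGGTATC-3'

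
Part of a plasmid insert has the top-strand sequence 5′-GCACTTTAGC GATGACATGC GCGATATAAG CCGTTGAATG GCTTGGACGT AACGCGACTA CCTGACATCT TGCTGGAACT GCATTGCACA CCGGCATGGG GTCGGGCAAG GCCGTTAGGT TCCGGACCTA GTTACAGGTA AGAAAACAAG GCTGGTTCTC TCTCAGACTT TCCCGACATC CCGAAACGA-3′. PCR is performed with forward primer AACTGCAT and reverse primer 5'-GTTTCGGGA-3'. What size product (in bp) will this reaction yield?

111 bp

Scanning the template, AACTGCAT occurs at positions 77–84; this primer anneals to the bottom strand there with its 3' end pointing downstream.
Reverse complement of the reverse primer: TCCCGAAAC. This occurs on the top strand at positions 179–187.
Product length = (reverse-primer end) − (forward-primer start) + 1 = 187 − 77 + 1 = 111 bp.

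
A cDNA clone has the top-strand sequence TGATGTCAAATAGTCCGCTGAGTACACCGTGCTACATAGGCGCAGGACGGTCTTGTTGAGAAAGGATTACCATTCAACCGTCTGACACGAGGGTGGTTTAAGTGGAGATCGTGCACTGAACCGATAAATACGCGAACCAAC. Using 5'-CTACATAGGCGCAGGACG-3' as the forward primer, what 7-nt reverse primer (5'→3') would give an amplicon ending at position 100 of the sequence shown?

The forward primer binds at positions 32–49; the product's 3' end on the top strand is position 100.
The reverse primer anneals to the top strand over positions 94–100, i.e. to TGGTTTA.
Its sequence written 5'→3' is the reverse complement: TAAACCA.

5'-TAAACCA-3'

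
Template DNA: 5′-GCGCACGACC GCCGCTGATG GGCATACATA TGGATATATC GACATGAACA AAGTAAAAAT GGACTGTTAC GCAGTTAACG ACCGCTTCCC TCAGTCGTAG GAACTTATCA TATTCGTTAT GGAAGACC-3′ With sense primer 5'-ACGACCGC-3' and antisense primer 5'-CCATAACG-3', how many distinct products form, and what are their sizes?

Two products: 118 bp, 45 bp

The forward primer ACGACCGC matches the top strand at positions 5–12, 78–85.
The reverse primer's reverse complement is CGTTATGG, matching at positions 115–122.
Each forward site pairs with the reverse site to give a product ending at position 122: sizes 118, 45 bp.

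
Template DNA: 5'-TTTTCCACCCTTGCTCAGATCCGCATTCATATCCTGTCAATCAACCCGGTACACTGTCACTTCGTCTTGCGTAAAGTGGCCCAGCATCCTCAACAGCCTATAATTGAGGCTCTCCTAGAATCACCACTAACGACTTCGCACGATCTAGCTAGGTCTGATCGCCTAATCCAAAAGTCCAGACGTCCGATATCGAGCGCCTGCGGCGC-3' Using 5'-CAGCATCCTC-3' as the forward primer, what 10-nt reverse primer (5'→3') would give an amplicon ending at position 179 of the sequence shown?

5'-CTGGACTTTT-3'

The forward primer binds at positions 82–91; the product's 3' end on the top strand is position 179.
The reverse primer anneals to the top strand over positions 170–179, i.e. to AAAAGTCCAG.
Its sequence written 5'→3' is the reverse complement: CTGGACTTTT.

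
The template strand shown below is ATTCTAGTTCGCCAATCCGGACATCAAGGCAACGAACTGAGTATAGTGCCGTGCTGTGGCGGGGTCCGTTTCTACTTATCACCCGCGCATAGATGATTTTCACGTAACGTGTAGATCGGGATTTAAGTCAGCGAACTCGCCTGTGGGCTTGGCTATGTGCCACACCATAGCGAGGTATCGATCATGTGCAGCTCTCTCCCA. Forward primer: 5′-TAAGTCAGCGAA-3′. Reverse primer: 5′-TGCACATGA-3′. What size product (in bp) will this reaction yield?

67 bp

Forward primer TAAGTCAGCGAA is found on the top strand at positions 124–135.
Taking the reverse complement of TGCACATGA gives TCATGTGCA, found at positions 182–190 on the template; the primer anneals here to the top strand with its 3' end pointing upstream.
Product length = (reverse-primer end) − (forward-primer start) + 1 = 190 − 124 + 1 = 67 bp.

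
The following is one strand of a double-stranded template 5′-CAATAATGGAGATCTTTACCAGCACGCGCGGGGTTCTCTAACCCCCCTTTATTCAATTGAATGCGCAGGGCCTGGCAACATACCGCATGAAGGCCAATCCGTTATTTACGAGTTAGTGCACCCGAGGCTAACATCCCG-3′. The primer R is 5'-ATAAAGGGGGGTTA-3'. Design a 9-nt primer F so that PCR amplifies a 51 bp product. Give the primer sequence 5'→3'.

5'-AATAATGGA-3'

The reverse primer's reverse complement TAACCCCCCTTTAT matches the template at positions 39–52, so the product ends at position 52.
A 51 bp product then starts at position 52 − 51 + 1 = 2.
The forward primer is identical to the top strand there: AATAATGGA.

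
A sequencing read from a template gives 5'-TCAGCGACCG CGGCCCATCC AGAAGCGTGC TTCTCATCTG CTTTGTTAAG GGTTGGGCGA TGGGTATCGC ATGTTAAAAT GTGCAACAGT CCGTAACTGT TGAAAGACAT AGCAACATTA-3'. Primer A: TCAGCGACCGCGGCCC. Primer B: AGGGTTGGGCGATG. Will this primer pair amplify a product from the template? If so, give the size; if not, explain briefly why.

Primer A (TCAGCGACCGCGGCCC) matches the top strand at positions 1–16 (3' end points downstream).
Primer B (AGGGTTGGGCGATG) also matches the top strand directly, at positions 49–62 — its reverse complement CATCGCCCAACCCT is not present.
Both primers anneal to the bottom strand with 3' ends pointing the same way, so neither can prime synthesis back toward the other.

No product — both primers anneal to the same strand and extend in the same direction.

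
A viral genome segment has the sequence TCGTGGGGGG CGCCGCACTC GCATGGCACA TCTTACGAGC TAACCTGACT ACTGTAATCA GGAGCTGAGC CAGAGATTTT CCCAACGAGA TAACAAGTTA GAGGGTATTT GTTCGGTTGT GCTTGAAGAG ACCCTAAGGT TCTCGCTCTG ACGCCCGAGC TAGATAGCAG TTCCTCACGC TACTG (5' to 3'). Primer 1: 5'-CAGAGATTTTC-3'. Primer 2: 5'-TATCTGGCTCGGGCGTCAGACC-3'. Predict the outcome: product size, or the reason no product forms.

No product — primer 2 has no binding site in the template.

Primer 2 (TATCTGGCTCGGGCGTCAGACC) does not match the top strand, and its reverse complement GGTCTGACGCCCGAGCCAGATA does not match either.
With no annealing site for primer 2, no amplification occurs.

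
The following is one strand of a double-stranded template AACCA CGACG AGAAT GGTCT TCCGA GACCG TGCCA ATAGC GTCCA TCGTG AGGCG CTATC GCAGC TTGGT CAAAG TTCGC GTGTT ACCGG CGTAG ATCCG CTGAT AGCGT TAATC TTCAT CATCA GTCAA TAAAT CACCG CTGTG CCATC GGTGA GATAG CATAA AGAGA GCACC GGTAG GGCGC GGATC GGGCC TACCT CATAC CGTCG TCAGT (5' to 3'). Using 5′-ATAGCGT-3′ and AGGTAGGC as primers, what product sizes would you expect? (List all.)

165 bp, 97 bp

The forward primer ATAGCGT matches the top strand at positions 36–42, 104–110.
The reverse primer's reverse complement is GCCTACCT, matching at positions 193–200.
Each forward site pairs with the reverse site to give a product ending at position 200: sizes 165, 97 bp.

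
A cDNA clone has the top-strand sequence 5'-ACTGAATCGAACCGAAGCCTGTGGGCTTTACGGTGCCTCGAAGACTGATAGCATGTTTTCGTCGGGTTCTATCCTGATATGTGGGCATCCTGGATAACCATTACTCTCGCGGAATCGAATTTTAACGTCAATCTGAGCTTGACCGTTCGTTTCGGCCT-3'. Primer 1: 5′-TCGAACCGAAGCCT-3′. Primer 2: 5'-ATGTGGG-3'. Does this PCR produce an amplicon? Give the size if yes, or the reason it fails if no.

No product — both primers anneal to the same strand and extend in the same direction.

Primer 1 (TCGAACCGAAGCCT) matches the top strand at positions 7–20 (3' end points downstream).
Primer 2 (ATGTGGG) also matches the top strand directly, at positions 79–85 — its reverse complement CCCACAT is not present.
Both primers anneal to the bottom strand with 3' ends pointing the same way, so neither can prime synthesis back toward the other.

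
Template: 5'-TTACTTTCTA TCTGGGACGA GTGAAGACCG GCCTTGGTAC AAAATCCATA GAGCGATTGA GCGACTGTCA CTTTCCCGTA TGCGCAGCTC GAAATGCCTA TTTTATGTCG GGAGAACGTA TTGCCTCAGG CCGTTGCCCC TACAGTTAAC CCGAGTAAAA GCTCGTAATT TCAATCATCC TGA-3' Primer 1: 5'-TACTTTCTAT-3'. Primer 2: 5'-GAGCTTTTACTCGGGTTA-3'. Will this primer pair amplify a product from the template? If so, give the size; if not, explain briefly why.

Primer 1 (TACTTTCTAT) matches the top strand at positions 2–11; it acts as a forward primer.
Primer 2's reverse complement is TAACCCGAGTAAAAGCTC, matching the top strand at positions 147–164; it acts as a reverse primer.
The 3' ends face each other across positions 2–164, giving a 163 bp product.

Yes — a 163 bp product.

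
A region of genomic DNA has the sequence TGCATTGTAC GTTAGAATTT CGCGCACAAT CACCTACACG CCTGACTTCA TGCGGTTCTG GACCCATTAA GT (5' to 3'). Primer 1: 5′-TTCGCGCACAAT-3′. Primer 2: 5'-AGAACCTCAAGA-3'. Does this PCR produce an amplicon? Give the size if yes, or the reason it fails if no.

Primer 2 (AGAACCTCAAGA) does not match the top strand, and its reverse complement TCTTGAGGTTCT does not match either.
With no annealing site for primer 2, no amplification occurs.

No product — primer 2 has no binding site in the template.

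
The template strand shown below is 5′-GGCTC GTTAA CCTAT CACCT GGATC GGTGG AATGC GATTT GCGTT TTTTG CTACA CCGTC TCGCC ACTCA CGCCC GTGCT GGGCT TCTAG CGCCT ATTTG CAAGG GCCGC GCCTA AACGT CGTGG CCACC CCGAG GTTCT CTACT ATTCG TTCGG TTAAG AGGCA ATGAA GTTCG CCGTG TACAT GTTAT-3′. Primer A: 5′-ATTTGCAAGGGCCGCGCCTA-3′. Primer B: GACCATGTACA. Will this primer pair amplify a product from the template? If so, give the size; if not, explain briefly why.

No product — primer B has no binding site in the template.

Primer B (GACCATGTACA) does not match the top strand, and its reverse complement TGTACATGGTC does not match either.
With no annealing site for primer B, no amplification occurs.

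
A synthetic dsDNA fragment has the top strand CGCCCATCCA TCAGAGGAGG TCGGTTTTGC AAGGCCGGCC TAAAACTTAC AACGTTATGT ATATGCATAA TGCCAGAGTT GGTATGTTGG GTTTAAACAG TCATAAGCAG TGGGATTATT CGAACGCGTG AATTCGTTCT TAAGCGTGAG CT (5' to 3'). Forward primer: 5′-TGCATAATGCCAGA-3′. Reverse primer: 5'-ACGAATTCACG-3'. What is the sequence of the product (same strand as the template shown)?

Forward primer TGCATAATGCCAGA is found on the top strand at positions 64–77.
The reverse primer's reverse complement is CGTGAATTCGT, which matches the template at positions 127–137.
The product is the template from position 64 through 137 (74 bp).

5'-TGCATAATGCCAGAGTTGGTATGTTGGGTTTAAACAGTCATAAGCAGTGGGATTATTCGAACGCGTGAATTCGT-3'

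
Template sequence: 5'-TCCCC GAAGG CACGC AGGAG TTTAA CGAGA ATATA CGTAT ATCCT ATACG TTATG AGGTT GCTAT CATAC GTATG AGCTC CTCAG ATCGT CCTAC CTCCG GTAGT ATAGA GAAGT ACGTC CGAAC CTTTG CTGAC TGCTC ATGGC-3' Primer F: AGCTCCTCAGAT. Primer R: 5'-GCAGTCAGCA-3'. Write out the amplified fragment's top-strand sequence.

5'-AGCTCCTCAGATCGTCCTACCTCCGGTAGTATAGAGAAGTACGTCCGAACCTTTGCTGACTGC-3'

Scanning the template, AGCTCCTCAGAT occurs at positions 76–87; this primer anneals to the bottom strand there with its 3' end pointing downstream.
The reverse primer's reverse complement is TGCTGACTGC, which matches the template at positions 129–138.
The product is the template from position 76 through 138 (63 bp).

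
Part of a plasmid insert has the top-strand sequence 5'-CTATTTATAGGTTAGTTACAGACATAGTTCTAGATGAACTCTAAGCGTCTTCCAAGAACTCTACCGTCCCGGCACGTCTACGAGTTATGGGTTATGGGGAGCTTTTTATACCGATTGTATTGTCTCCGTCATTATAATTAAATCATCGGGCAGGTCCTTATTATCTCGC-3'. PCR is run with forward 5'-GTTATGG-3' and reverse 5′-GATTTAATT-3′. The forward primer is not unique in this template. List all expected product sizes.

61 bp, 54 bp

The forward primer GTTATGG matches the top strand at positions 84–90, 91–97.
The reverse primer's reverse complement is AATTAAATC, matching at positions 136–144.
Each forward site pairs with the reverse site to give a product ending at position 144: sizes 61, 54 bp.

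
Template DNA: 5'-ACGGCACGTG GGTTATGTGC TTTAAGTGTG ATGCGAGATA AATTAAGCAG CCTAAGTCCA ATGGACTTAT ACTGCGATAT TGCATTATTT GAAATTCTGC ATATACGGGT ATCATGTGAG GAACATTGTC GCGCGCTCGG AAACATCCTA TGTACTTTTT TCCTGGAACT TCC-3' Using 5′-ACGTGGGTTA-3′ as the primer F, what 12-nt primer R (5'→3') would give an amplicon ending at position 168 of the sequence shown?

5'-TTCCAGGAAAAA-3'

The forward primer binds at positions 6–15; the product's 3' end on the top strand is position 168.
The reverse primer anneals to the top strand over positions 157–168, i.e. to TTTTTCCTGGAA.
Its sequence written 5'→3' is the reverse complement: TTCCAGGAAAAA.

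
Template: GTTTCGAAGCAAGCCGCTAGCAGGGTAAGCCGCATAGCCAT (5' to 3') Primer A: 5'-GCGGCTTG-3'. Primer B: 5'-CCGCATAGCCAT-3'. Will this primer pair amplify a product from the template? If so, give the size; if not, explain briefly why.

No product — the primers' 3' ends point away from each other.

Primer A (GCGGCTTG) has reverse complement CAAGCCGC, which matches the top strand at positions 10–17; primer A anneals to the top strand there with its 3' end pointing upstream toward position 10.
Primer B (CCGCATAGCCAT) matches the top strand directly at positions 30–41; it anneals to the bottom strand with its 3' end pointing downstream toward position 41.
The 3' ends diverge (primer A extends toward position 1, primer B toward position 41), so the primers never converge on a shared product.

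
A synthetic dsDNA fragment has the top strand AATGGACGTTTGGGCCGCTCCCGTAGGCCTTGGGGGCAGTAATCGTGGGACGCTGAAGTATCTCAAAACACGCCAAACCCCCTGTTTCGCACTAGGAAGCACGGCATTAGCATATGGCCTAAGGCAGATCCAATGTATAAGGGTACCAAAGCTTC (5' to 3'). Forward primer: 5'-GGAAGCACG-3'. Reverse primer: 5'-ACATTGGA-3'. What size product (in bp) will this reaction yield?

The forward primer matches the template at positions 95–103.
Taking the reverse complement of ACATTGGA gives TCCAATGT, found at positions 129–136 on the template; the primer anneals here to the top strand with its 3' end pointing upstream.
Amplicon spans positions 95–136: 42 bp.

42 bp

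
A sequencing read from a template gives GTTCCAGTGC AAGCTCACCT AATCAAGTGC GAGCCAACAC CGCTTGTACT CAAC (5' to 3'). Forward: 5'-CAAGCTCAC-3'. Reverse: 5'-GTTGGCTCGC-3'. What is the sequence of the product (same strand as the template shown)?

Forward primer CAAGCTCAC is found on the top strand at positions 10–18.
Taking the reverse complement of GTTGGCTCGC gives GCGAGCCAAC, found at positions 29–38 on the template; the primer anneals here to the top strand with its 3' end pointing upstream.
The product is the template from position 10 through 38 (29 bp).

5'-CAAGCTCACCTAATCAAGTGCGAGCCAAC-3'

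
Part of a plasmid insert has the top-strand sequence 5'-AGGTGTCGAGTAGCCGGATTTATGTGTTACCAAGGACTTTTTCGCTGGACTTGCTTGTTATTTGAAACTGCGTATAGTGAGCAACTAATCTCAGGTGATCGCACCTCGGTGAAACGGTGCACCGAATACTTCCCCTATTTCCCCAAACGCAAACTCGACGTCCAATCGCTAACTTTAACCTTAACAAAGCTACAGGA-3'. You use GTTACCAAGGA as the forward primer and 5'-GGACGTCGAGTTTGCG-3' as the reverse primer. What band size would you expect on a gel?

The forward primer matches the template at positions 26–36.
Reverse complement of the reverse primer: CGCAAACTCGACGTCC. This occurs on the top strand at positions 148–163.
The product runs from position 26 to position 163, so its length is 163 − 26 + 1 = 138 bp.

138 bp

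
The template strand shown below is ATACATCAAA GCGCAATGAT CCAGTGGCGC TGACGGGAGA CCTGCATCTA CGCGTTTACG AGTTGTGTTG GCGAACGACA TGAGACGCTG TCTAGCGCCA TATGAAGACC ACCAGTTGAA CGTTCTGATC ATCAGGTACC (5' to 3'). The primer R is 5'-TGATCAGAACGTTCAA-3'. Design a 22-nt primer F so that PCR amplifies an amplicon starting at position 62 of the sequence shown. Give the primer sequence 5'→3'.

The reverse primer's reverse complement TTGAACGTTCTGATCA matches the template at positions 116–131; the product starts at position 62.
The forward primer is identical to the top strand over positions 62–83: GTTGTGTTGGCGAACGACATGA.

5'-GTTGTGTTGGCGAACGACATGA-3'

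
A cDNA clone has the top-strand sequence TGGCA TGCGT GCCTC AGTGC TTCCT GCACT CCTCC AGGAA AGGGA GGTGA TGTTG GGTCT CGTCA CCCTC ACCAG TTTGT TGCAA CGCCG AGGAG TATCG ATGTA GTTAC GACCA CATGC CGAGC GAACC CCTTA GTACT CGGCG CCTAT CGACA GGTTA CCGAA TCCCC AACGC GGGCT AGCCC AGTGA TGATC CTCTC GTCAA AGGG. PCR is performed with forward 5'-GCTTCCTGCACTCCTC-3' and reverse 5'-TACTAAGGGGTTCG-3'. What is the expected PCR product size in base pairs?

120 bp

Forward primer GCTTCCTGCACTCCTC is found on the top strand at positions 19–34.
The reverse primer's reverse complement is CGAACCCCTTAGTA, which matches the template at positions 125–138.
The product runs from position 19 to position 138, so its length is 138 − 19 + 1 = 120 bp.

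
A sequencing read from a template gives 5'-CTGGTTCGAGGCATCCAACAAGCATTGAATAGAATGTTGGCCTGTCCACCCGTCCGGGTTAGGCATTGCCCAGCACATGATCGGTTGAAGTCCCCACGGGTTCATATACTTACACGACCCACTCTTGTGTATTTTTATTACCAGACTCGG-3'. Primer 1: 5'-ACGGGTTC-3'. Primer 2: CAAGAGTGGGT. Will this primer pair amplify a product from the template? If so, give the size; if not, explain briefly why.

Yes — a 32 bp product.

Primer 1 (ACGGGTTC) matches the top strand at positions 96–103; it acts as a forward primer.
Primer 2's reverse complement is ACCCACTCTTG, matching the top strand at positions 117–127; it acts as a reverse primer.
The 3' ends face each other across positions 96–127, giving a 32 bp product.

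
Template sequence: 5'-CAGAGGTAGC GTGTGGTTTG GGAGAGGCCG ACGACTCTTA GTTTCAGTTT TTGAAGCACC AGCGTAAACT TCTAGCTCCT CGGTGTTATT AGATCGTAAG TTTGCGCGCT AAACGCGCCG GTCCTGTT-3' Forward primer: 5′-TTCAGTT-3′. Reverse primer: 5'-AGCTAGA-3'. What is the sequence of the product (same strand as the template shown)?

5'-TTCAGTTTTTGAAGCACCAGCGTAAACTTCTAGCT-3'

Forward primer TTCAGTT is found on the top strand at positions 43–49.
Taking the reverse complement of AGCTAGA gives TCTAGCT, found at positions 71–77 on the template; the primer anneals here to the top strand with its 3' end pointing upstream.
The product is the template from position 43 through 77 (35 bp).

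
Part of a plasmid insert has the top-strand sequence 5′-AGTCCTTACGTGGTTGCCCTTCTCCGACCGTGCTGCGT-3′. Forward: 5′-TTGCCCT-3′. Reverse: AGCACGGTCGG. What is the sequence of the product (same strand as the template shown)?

Scanning the template, TTGCCCT occurs at positions 14–20; this primer anneals to the bottom strand there with its 3' end pointing downstream.
The reverse primer's reverse complement is CCGACCGTGCT, which matches the template at positions 24–34.
The product is the template from position 14 through 34 (21 bp).

5'-TTGCCCTTCTCCGACCGTGCT-3'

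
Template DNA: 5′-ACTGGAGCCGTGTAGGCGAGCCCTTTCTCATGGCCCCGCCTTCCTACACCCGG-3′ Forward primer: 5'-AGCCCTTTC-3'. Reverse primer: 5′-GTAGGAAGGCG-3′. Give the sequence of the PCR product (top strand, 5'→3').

Forward primer AGCCCTTTC is found on the top strand at positions 19–27.
The reverse primer's reverse complement is CGCCTTCCTAC, which matches the template at positions 37–47.
The product is the template from position 19 through 47 (29 bp).

5'-AGCCCTTTCTCATGGCCCCGCCTTCCTAC-3'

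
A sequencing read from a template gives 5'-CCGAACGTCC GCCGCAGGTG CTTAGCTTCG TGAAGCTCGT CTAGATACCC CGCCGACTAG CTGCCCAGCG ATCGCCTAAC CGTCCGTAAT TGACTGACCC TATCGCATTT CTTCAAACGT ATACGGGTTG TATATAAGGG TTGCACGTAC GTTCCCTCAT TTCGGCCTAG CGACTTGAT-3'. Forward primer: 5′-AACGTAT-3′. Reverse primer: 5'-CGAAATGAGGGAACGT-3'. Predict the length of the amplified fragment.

Forward primer AACGTAT is found on the top strand at positions 116–122.
The reverse primer's reverse complement is ACGTTCCCTCATTTCG, which matches the template at positions 149–164.
Product length = (reverse-primer end) − (forward-primer start) + 1 = 164 − 116 + 1 = 49 bp.

49 bp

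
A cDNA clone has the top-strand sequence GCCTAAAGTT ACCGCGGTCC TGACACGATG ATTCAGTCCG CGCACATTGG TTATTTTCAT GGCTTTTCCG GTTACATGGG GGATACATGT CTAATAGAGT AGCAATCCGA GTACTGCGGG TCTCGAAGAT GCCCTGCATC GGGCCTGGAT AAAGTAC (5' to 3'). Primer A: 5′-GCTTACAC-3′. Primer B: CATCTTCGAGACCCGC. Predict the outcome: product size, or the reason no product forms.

No product — primer A has no binding site in the template.

Primer A (GCTTACAC) does not match the top strand, and its reverse complement GTGTAAGC does not match either.
With no annealing site for primer A, no amplification occurs.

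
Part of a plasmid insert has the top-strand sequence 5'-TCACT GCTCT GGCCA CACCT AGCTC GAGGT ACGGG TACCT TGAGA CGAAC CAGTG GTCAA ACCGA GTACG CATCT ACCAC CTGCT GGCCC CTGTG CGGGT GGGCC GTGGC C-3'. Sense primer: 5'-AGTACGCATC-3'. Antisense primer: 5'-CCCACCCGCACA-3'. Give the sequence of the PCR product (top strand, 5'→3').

5'-AGTACGCATCTACCACCTGCTGGCCCCTGTGCGGGTGGG-3'

The forward primer matches the template at positions 65–74.
Taking the reverse complement of CCCACCCGCACA gives TGTGCGGGTGGG, found at positions 92–103 on the template; the primer anneals here to the top strand with its 3' end pointing upstream.
The product is the template from position 65 through 103 (39 bp).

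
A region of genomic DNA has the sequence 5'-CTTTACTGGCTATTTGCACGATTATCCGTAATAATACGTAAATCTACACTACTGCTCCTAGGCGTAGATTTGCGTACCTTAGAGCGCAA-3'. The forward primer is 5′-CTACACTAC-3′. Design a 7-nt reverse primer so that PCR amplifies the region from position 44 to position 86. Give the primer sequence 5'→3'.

5'-CGCTCTA-3'

The product's 3' end on the top strand is position 86.
The reverse primer anneals to the top strand over positions 80–86, i.e. to TAGAGCG.
Its sequence written 5'→3' is the reverse complement: CGCTCTA.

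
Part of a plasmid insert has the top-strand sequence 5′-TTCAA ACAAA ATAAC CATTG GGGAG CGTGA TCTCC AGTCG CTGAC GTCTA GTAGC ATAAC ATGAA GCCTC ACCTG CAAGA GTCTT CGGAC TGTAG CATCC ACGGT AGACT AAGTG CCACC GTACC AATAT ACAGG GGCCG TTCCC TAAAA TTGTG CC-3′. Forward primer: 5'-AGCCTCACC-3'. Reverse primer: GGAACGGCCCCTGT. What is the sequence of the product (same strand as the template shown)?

Scanning the template, AGCCTCACC occurs at positions 65–73; this primer anneals to the bottom strand there with its 3' end pointing downstream.
Taking the reverse complement of GGAACGGCCCCTGT gives ACAGGGGCCGTTCC, found at positions 131–144 on the template; the primer anneals here to the top strand with its 3' end pointing upstream.
The product is the template from position 65 through 144 (80 bp).

5'-AGCCTCACCTGCAAGAGTCTTCGGACTGTAGCATCCACGGTAGACTAAGTGCCACCGTACCAATATACAGGGGCCGTTCC-3'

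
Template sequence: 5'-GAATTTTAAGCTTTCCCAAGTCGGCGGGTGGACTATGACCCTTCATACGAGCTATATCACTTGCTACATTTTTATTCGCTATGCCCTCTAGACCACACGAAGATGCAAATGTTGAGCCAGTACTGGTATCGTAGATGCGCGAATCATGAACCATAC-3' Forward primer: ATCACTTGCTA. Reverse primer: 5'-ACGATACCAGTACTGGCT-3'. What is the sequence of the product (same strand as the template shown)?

The forward primer matches the template at positions 56–66.
The reverse primer's reverse complement is AGCCAGTACTGGTATCGT, which matches the template at positions 115–132.
The product is the template from position 56 through 132 (77 bp).

5'-ATCACTTGCTACATTTTTATTCGCTATGCCCTCTAGACCACACGAAGATGCAAATGTTGAGCCAGTACTGGTATCGT-3'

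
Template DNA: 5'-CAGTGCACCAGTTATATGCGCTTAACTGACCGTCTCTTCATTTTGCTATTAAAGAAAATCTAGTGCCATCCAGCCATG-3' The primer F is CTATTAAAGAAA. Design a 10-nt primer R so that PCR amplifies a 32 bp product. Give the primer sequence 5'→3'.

The forward primer binds at positions 46–57, so a 32 bp product ends at position 46 + 32 − 1 = 77.
The reverse primer anneals to the top strand over positions 68–77, i.e. to ATCCAGCCAT.
Its sequence written 5'→3' is the reverse complement: ATGGCTGGAT.

5'-ATGGCTGGAT-3'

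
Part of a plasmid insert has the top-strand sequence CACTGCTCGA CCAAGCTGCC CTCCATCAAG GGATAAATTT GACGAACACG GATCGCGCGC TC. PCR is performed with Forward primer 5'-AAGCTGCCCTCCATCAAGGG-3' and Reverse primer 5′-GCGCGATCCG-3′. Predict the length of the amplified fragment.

The forward primer matches the template at positions 13–32.
The reverse primer's reverse complement is CGGATCGCGC, which matches the template at positions 49–58.
Amplicon spans positions 13–58: 46 bp.

46 bp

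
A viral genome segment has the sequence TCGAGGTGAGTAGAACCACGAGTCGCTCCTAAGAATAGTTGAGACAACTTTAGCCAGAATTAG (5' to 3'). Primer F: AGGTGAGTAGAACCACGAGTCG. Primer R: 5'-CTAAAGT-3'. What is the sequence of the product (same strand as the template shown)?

5'-AGGTGAGTAGAACCACGAGTCGCTCCTAAGAATAGTTGAGACAACTTTAG-3'

Scanning the template, AGGTGAGTAGAACCACGAGTCG occurs at positions 4–25; this primer anneals to the bottom strand there with its 3' end pointing downstream.
The reverse primer's reverse complement is ACTTTAG, which matches the template at positions 47–53.
The product is the template from position 4 through 53 (50 bp).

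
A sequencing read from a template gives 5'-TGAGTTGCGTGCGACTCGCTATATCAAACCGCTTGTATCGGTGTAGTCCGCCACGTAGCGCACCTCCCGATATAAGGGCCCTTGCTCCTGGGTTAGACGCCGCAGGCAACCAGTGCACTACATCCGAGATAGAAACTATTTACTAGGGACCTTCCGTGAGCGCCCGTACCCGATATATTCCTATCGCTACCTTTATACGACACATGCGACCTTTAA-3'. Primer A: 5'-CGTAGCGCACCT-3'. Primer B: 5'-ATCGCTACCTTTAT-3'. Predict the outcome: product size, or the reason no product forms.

No product — both primers anneal to the same strand and extend in the same direction.

Primer A (CGTAGCGCACCT) matches the top strand at positions 54–65 (3' end points downstream).
Primer B (ATCGCTACCTTTAT) also matches the top strand directly, at positions 183–196 — its reverse complement ATAAAGGTAGCGAT is not present.
Both primers anneal to the bottom strand with 3' ends pointing the same way, so neither can prime synthesis back toward the other.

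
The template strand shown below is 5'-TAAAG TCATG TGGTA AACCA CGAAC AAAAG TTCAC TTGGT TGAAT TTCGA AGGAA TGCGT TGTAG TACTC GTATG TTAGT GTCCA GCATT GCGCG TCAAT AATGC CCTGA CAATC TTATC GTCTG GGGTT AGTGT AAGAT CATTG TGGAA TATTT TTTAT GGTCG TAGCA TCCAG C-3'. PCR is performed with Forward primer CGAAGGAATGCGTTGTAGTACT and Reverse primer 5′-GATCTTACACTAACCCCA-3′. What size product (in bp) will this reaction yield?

The forward primer matches the template at positions 48–69.
Taking the reverse complement of GATCTTACACTAACCCCA gives TGGGGTTAGTGTAAGATC, found at positions 124–141 on the template; the primer anneals here to the top strand with its 3' end pointing upstream.
Amplicon spans positions 48–141: 94 bp.

94 bp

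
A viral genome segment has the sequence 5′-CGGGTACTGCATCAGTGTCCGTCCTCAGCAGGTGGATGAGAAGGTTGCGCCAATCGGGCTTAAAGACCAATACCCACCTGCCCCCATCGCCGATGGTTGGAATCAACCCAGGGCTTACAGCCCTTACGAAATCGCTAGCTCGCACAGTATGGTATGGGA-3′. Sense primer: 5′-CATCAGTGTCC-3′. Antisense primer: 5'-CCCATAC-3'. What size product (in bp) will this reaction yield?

149 bp

Scanning the template, CATCAGTGTCC occurs at positions 10–20; this primer anneals to the bottom strand there with its 3' end pointing downstream.
Reverse complement of the reverse primer: GTATGGG. This occurs on the top strand at positions 152–158.
Amplicon spans positions 10–158: 149 bp.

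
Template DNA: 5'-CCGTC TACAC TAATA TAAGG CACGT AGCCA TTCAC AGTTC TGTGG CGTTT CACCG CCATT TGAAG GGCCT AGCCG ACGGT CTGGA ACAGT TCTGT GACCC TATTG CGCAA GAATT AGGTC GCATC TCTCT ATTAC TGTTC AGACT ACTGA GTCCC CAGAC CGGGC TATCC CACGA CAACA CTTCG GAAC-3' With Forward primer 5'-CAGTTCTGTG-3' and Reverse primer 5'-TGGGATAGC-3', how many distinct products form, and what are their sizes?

Two products: 138 bp, 86 bp

The forward primer CAGTTCTGTG matches the top strand at positions 35–44, 87–96.
The reverse primer's reverse complement is GCTATCCCA, matching at positions 164–172.
Each forward site pairs with the reverse site to give a product ending at position 172: sizes 138, 86 bp.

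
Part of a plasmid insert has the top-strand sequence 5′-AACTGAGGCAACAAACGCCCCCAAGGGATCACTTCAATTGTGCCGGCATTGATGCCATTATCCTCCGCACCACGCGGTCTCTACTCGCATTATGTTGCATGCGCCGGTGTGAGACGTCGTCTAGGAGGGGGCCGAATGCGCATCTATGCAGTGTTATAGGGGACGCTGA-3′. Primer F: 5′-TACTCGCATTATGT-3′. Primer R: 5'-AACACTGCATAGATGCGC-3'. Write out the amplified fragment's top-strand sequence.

Scanning the template, TACTCGCATTATGT occurs at positions 82–95; this primer anneals to the bottom strand there with its 3' end pointing downstream.
The reverse primer's reverse complement is GCGCATCTATGCAGTGTT, which matches the template at positions 138–155.
The product is the template from position 82 through 155 (74 bp).

5'-TACTCGCATTATGTTGCATGCGCCGGTGTGAGACGTCGTCTAGGAGGGGGCCGAATGCGCATCTATGCAGTGTT-3'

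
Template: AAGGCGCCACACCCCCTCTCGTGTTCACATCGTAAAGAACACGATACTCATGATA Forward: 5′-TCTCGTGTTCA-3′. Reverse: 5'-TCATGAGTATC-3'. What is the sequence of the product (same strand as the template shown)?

5'-TCTCGTGTTCACATCGTAAAGAACACGATACTCATGA-3'

The forward primer matches the template at positions 17–27.
Reverse complement of the reverse primer: GATACTCATGA. This occurs on the top strand at positions 43–53.
The product is the template from position 17 through 53 (37 bp).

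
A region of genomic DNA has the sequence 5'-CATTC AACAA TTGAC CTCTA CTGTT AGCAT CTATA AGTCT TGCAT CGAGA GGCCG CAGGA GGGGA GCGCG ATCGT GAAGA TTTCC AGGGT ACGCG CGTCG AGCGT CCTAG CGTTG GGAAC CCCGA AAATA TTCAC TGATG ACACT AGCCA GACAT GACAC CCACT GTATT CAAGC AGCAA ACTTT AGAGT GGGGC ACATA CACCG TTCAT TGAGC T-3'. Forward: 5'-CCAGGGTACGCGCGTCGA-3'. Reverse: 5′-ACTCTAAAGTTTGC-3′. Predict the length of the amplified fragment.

Scanning the template, CCAGGGTACGCGCGTCGA occurs at positions 84–101; this primer anneals to the bottom strand there with its 3' end pointing downstream.
Reverse complement of the reverse primer: GCAAACTTTAGAGT. This occurs on the top strand at positions 177–190.
Product length = (reverse-primer end) − (forward-primer start) + 1 = 190 − 84 + 1 = 107 bp.

107 bp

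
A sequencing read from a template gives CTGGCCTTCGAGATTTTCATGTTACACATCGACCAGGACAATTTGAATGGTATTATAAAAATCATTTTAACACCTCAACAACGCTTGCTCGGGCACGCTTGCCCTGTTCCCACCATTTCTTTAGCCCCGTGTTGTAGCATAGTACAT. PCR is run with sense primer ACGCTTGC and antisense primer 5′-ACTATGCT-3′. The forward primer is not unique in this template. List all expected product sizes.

The forward primer ACGCTTGC matches the top strand at positions 81–88, 95–102.
The reverse primer's reverse complement is AGCATAGT, matching at positions 136–143.
Each forward site pairs with the reverse site to give a product ending at position 143: sizes 63, 49 bp.

63 bp, 49 bp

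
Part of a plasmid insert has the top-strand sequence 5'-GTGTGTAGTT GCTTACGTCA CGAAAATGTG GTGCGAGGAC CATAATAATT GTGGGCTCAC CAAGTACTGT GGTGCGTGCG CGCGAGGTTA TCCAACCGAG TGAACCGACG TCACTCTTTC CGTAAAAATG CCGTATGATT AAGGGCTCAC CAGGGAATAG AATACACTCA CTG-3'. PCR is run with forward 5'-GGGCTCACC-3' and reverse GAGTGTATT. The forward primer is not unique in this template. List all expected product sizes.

117 bp, 27 bp

The forward primer GGGCTCACC matches the top strand at positions 53–61, 143–151.
The reverse primer's reverse complement is AATACACTC, matching at positions 161–169.
Each forward site pairs with the reverse site to give a product ending at position 169: sizes 117, 27 bp.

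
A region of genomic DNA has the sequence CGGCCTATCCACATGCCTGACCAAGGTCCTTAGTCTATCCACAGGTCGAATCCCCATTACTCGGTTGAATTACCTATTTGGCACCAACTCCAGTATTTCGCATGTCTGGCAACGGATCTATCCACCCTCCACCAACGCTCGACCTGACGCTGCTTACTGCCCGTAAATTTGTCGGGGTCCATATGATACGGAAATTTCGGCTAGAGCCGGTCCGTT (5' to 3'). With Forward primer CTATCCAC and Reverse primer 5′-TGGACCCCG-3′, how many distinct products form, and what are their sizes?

The forward primer CTATCCAC matches the top strand at positions 5–12, 35–42, 118–125.
The reverse primer's reverse complement is CGGGGTCCA, matching at positions 173–181.
Each forward site pairs with the reverse site to give a product ending at position 181: sizes 177, 147, 64 bp.

Three products: 177 bp, 147 bp, 64 bp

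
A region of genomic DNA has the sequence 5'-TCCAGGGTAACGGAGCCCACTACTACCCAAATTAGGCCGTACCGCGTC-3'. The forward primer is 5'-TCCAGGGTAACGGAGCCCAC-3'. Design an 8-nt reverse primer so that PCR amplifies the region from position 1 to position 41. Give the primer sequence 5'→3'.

The product's 3' end on the top strand is position 41.
The reverse primer anneals to the top strand over positions 34–41, i.e. to AGGCCGTA.
Its sequence written 5'→3' is the reverse complement: TACGGCCT.

5'-TACGGCCT-3'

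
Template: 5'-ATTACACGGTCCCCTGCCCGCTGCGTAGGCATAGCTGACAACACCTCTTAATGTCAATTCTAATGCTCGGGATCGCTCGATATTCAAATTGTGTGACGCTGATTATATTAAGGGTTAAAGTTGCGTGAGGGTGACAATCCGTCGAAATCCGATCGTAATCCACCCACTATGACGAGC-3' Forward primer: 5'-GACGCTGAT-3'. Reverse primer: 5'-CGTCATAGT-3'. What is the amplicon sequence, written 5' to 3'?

Forward primer GACGCTGAT is found on the top strand at positions 95–103.
Taking the reverse complement of CGTCATAGT gives ACTATGACG, found at positions 166–174 on the template; the primer anneals here to the top strand with its 3' end pointing upstream.
The product is the template from position 95 through 174 (80 bp).

5'-GACGCTGATTATATTAAGGGTTAAAGTTGCGTGAGGGTGACAATCCGTCGAAATCCGATCGTAATCCACCCACTATGACG-3'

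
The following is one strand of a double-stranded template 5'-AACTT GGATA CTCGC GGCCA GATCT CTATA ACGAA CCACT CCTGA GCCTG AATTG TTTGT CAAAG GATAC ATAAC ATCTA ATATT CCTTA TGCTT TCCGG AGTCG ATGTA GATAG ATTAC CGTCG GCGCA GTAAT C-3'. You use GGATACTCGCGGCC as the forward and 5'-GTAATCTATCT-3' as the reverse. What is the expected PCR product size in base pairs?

The forward primer matches the template at positions 6–19.
Reverse complement of the reverse primer: AGATAGATTAC. This occurs on the top strand at positions 110–120.
The product runs from position 6 to position 120, so its length is 120 − 6 + 1 = 115 bp.

115 bp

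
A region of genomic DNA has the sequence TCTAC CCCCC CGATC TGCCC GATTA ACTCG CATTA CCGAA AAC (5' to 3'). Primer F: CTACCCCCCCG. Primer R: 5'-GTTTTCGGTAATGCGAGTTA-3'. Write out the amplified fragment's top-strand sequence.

Scanning the template, CTACCCCCCCG occurs at positions 2–12; this primer anneals to the bottom strand there with its 3' end pointing downstream.
Reverse complement of the reverse primer: TAACTCGCATTACCGAAAAC. This occurs on the top strand at positions 24–43.
The product is the template from position 2 through 43 (42 bp).

5'-CTACCCCCCCGATCTGCCCGATTAACTCGCATTACCGAAAAC-3'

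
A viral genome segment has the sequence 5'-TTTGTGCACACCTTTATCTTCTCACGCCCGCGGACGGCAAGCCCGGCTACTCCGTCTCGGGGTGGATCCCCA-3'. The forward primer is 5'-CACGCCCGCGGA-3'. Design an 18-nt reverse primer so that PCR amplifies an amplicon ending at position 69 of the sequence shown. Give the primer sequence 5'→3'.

The forward primer binds at positions 23–34; the product's 3' end on the top strand is position 69.
The reverse primer anneals to the top strand over positions 52–69, i.e. to CCGTCTCGGGGTGGATCC.
Its sequence written 5'→3' is the reverse complement: GGATCCACCCCGAGACGG.

5'-GGATCCACCCCGAGACGG-3'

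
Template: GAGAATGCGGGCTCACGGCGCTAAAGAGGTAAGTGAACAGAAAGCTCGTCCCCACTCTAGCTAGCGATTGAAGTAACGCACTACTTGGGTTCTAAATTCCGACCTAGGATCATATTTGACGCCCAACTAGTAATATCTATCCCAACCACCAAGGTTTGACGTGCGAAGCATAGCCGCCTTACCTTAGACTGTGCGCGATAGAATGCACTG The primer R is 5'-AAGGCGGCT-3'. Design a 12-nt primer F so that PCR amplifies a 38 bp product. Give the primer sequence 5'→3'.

5'-CAACCACCAAGG-3'

The reverse primer's reverse complement AGCCGCCTT matches the template at positions 172–180, so the product ends at position 180.
A 38 bp product then starts at position 180 − 38 + 1 = 143.
The forward primer is identical to the top strand there: CAACCACCAAGG.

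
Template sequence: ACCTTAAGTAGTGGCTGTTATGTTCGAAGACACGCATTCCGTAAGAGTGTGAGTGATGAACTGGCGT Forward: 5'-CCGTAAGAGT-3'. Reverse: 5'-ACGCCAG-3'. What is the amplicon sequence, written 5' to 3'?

5'-CCGTAAGAGTGTGAGTGATGAACTGGCGT-3'

Scanning the template, CCGTAAGAGT occurs at positions 39–48; this primer anneals to the bottom strand there with its 3' end pointing downstream.
The reverse primer's reverse complement is CTGGCGT, which matches the template at positions 61–67.
The product is the template from position 39 through 67 (29 bp).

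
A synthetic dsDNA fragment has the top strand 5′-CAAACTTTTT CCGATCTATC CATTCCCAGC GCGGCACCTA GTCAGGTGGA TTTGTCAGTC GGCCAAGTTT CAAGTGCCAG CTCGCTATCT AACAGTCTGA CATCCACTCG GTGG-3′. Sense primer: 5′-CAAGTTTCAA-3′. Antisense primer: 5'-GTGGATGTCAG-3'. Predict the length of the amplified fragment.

Forward primer CAAGTTTCAA is found on the top strand at positions 64–73.
Reverse complement of the reverse primer: CTGACATCCAC. This occurs on the top strand at positions 97–107.
Product length = (reverse-primer end) − (forward-primer start) + 1 = 107 − 64 + 1 = 44 bp.

44 bp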